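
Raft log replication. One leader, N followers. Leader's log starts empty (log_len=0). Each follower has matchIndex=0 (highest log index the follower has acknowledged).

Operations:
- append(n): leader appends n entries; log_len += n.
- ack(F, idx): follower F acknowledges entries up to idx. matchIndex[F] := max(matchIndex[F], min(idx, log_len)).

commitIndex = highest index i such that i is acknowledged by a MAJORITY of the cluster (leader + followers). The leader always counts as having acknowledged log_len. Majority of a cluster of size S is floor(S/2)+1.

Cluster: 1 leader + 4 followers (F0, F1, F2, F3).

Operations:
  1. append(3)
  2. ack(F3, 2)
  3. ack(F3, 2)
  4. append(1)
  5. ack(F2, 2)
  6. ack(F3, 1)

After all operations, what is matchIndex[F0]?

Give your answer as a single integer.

Op 1: append 3 -> log_len=3
Op 2: F3 acks idx 2 -> match: F0=0 F1=0 F2=0 F3=2; commitIndex=0
Op 3: F3 acks idx 2 -> match: F0=0 F1=0 F2=0 F3=2; commitIndex=0
Op 4: append 1 -> log_len=4
Op 5: F2 acks idx 2 -> match: F0=0 F1=0 F2=2 F3=2; commitIndex=2
Op 6: F3 acks idx 1 -> match: F0=0 F1=0 F2=2 F3=2; commitIndex=2

Answer: 0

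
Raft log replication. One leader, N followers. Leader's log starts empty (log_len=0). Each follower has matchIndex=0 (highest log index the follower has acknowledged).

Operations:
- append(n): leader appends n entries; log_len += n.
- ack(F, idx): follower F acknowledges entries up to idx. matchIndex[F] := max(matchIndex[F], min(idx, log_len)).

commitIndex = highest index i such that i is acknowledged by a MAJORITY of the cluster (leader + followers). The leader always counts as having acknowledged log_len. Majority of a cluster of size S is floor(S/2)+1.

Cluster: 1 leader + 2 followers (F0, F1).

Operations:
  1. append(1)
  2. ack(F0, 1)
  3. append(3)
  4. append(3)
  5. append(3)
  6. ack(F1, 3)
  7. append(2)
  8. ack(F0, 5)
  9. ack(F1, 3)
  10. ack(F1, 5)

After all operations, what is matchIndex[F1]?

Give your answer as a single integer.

Answer: 5

Derivation:
Op 1: append 1 -> log_len=1
Op 2: F0 acks idx 1 -> match: F0=1 F1=0; commitIndex=1
Op 3: append 3 -> log_len=4
Op 4: append 3 -> log_len=7
Op 5: append 3 -> log_len=10
Op 6: F1 acks idx 3 -> match: F0=1 F1=3; commitIndex=3
Op 7: append 2 -> log_len=12
Op 8: F0 acks idx 5 -> match: F0=5 F1=3; commitIndex=5
Op 9: F1 acks idx 3 -> match: F0=5 F1=3; commitIndex=5
Op 10: F1 acks idx 5 -> match: F0=5 F1=5; commitIndex=5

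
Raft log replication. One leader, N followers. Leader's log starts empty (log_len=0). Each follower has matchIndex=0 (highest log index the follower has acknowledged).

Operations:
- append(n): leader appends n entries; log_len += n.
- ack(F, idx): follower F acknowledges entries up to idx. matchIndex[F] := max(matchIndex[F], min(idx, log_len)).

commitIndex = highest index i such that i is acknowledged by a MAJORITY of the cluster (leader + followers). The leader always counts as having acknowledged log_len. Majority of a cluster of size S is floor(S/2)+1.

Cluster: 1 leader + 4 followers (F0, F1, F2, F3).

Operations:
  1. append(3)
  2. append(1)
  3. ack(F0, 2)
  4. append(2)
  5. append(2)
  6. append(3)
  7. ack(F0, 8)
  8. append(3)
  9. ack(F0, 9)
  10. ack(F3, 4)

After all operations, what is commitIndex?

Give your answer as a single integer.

Op 1: append 3 -> log_len=3
Op 2: append 1 -> log_len=4
Op 3: F0 acks idx 2 -> match: F0=2 F1=0 F2=0 F3=0; commitIndex=0
Op 4: append 2 -> log_len=6
Op 5: append 2 -> log_len=8
Op 6: append 3 -> log_len=11
Op 7: F0 acks idx 8 -> match: F0=8 F1=0 F2=0 F3=0; commitIndex=0
Op 8: append 3 -> log_len=14
Op 9: F0 acks idx 9 -> match: F0=9 F1=0 F2=0 F3=0; commitIndex=0
Op 10: F3 acks idx 4 -> match: F0=9 F1=0 F2=0 F3=4; commitIndex=4

Answer: 4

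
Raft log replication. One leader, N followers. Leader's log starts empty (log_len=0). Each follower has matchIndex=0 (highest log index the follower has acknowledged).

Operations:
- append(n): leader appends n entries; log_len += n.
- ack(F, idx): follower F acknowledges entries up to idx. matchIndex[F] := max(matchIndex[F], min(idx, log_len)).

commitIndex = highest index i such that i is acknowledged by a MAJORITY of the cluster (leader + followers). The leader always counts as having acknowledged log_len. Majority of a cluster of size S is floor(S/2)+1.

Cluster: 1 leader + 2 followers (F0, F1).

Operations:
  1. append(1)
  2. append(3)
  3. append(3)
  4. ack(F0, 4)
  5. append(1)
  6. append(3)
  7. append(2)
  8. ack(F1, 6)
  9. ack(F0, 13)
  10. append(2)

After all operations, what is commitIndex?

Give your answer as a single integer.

Op 1: append 1 -> log_len=1
Op 2: append 3 -> log_len=4
Op 3: append 3 -> log_len=7
Op 4: F0 acks idx 4 -> match: F0=4 F1=0; commitIndex=4
Op 5: append 1 -> log_len=8
Op 6: append 3 -> log_len=11
Op 7: append 2 -> log_len=13
Op 8: F1 acks idx 6 -> match: F0=4 F1=6; commitIndex=6
Op 9: F0 acks idx 13 -> match: F0=13 F1=6; commitIndex=13
Op 10: append 2 -> log_len=15

Answer: 13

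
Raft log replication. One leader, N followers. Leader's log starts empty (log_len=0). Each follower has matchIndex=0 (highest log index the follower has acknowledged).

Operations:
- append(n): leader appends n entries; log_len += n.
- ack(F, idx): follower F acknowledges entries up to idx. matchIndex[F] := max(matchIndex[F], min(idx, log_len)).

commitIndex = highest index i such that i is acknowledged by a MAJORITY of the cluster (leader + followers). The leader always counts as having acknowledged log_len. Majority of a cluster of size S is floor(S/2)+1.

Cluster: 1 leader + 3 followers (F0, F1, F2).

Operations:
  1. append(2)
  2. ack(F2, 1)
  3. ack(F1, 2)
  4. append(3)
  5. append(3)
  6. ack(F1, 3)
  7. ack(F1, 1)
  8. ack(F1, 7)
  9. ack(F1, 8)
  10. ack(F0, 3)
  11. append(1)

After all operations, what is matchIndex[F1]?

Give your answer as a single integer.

Answer: 8

Derivation:
Op 1: append 2 -> log_len=2
Op 2: F2 acks idx 1 -> match: F0=0 F1=0 F2=1; commitIndex=0
Op 3: F1 acks idx 2 -> match: F0=0 F1=2 F2=1; commitIndex=1
Op 4: append 3 -> log_len=5
Op 5: append 3 -> log_len=8
Op 6: F1 acks idx 3 -> match: F0=0 F1=3 F2=1; commitIndex=1
Op 7: F1 acks idx 1 -> match: F0=0 F1=3 F2=1; commitIndex=1
Op 8: F1 acks idx 7 -> match: F0=0 F1=7 F2=1; commitIndex=1
Op 9: F1 acks idx 8 -> match: F0=0 F1=8 F2=1; commitIndex=1
Op 10: F0 acks idx 3 -> match: F0=3 F1=8 F2=1; commitIndex=3
Op 11: append 1 -> log_len=9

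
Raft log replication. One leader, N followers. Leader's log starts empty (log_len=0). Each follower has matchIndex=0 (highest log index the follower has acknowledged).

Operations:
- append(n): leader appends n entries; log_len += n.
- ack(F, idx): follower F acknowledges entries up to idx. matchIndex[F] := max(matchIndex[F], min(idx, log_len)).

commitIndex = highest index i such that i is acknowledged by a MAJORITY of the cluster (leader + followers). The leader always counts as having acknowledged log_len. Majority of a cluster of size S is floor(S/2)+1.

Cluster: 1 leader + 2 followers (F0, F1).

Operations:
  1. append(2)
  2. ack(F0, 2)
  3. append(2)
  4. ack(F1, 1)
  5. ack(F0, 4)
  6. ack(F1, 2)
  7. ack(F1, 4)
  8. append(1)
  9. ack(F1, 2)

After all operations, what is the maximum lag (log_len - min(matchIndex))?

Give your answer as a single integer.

Op 1: append 2 -> log_len=2
Op 2: F0 acks idx 2 -> match: F0=2 F1=0; commitIndex=2
Op 3: append 2 -> log_len=4
Op 4: F1 acks idx 1 -> match: F0=2 F1=1; commitIndex=2
Op 5: F0 acks idx 4 -> match: F0=4 F1=1; commitIndex=4
Op 6: F1 acks idx 2 -> match: F0=4 F1=2; commitIndex=4
Op 7: F1 acks idx 4 -> match: F0=4 F1=4; commitIndex=4
Op 8: append 1 -> log_len=5
Op 9: F1 acks idx 2 -> match: F0=4 F1=4; commitIndex=4

Answer: 1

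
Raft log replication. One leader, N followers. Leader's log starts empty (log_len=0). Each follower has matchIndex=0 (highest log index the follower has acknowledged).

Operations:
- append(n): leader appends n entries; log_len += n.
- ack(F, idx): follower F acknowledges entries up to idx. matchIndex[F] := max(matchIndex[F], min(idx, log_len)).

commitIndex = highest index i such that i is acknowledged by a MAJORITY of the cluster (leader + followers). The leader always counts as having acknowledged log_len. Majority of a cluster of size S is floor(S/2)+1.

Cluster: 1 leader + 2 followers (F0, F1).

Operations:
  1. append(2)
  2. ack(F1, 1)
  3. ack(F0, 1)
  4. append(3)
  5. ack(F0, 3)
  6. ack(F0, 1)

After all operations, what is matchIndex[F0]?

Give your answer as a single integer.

Answer: 3

Derivation:
Op 1: append 2 -> log_len=2
Op 2: F1 acks idx 1 -> match: F0=0 F1=1; commitIndex=1
Op 3: F0 acks idx 1 -> match: F0=1 F1=1; commitIndex=1
Op 4: append 3 -> log_len=5
Op 5: F0 acks idx 3 -> match: F0=3 F1=1; commitIndex=3
Op 6: F0 acks idx 1 -> match: F0=3 F1=1; commitIndex=3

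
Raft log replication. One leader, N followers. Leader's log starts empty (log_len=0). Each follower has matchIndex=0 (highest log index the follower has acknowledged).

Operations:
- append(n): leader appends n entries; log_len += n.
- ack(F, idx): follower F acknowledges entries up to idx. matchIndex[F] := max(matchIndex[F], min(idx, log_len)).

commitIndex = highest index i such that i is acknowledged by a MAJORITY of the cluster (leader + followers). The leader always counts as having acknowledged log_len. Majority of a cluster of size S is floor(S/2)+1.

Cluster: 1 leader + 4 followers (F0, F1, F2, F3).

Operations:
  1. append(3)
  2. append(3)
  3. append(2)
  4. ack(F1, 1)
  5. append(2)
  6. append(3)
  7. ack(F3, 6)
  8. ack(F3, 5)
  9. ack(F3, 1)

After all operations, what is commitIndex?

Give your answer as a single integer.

Answer: 1

Derivation:
Op 1: append 3 -> log_len=3
Op 2: append 3 -> log_len=6
Op 3: append 2 -> log_len=8
Op 4: F1 acks idx 1 -> match: F0=0 F1=1 F2=0 F3=0; commitIndex=0
Op 5: append 2 -> log_len=10
Op 6: append 3 -> log_len=13
Op 7: F3 acks idx 6 -> match: F0=0 F1=1 F2=0 F3=6; commitIndex=1
Op 8: F3 acks idx 5 -> match: F0=0 F1=1 F2=0 F3=6; commitIndex=1
Op 9: F3 acks idx 1 -> match: F0=0 F1=1 F2=0 F3=6; commitIndex=1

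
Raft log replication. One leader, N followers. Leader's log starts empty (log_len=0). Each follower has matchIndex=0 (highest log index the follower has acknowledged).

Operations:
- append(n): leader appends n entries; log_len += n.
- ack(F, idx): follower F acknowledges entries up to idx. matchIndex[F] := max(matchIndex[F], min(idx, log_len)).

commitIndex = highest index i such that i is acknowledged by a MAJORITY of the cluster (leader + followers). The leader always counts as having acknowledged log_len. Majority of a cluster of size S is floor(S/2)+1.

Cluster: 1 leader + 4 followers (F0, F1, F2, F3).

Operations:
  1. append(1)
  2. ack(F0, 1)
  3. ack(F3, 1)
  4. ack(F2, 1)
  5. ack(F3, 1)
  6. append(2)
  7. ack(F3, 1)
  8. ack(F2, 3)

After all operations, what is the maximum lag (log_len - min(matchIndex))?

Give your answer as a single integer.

Answer: 3

Derivation:
Op 1: append 1 -> log_len=1
Op 2: F0 acks idx 1 -> match: F0=1 F1=0 F2=0 F3=0; commitIndex=0
Op 3: F3 acks idx 1 -> match: F0=1 F1=0 F2=0 F3=1; commitIndex=1
Op 4: F2 acks idx 1 -> match: F0=1 F1=0 F2=1 F3=1; commitIndex=1
Op 5: F3 acks idx 1 -> match: F0=1 F1=0 F2=1 F3=1; commitIndex=1
Op 6: append 2 -> log_len=3
Op 7: F3 acks idx 1 -> match: F0=1 F1=0 F2=1 F3=1; commitIndex=1
Op 8: F2 acks idx 3 -> match: F0=1 F1=0 F2=3 F3=1; commitIndex=1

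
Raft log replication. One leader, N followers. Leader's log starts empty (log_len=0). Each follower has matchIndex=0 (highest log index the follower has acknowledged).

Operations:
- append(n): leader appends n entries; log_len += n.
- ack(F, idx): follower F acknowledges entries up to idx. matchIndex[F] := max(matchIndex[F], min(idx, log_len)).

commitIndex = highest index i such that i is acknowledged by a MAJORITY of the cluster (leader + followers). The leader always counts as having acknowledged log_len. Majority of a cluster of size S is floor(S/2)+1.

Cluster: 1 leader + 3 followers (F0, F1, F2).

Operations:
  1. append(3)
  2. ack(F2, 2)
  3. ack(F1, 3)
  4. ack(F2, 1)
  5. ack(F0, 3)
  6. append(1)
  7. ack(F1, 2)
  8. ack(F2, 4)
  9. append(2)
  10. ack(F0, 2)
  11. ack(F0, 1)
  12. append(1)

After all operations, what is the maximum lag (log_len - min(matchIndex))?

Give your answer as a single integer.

Op 1: append 3 -> log_len=3
Op 2: F2 acks idx 2 -> match: F0=0 F1=0 F2=2; commitIndex=0
Op 3: F1 acks idx 3 -> match: F0=0 F1=3 F2=2; commitIndex=2
Op 4: F2 acks idx 1 -> match: F0=0 F1=3 F2=2; commitIndex=2
Op 5: F0 acks idx 3 -> match: F0=3 F1=3 F2=2; commitIndex=3
Op 6: append 1 -> log_len=4
Op 7: F1 acks idx 2 -> match: F0=3 F1=3 F2=2; commitIndex=3
Op 8: F2 acks idx 4 -> match: F0=3 F1=3 F2=4; commitIndex=3
Op 9: append 2 -> log_len=6
Op 10: F0 acks idx 2 -> match: F0=3 F1=3 F2=4; commitIndex=3
Op 11: F0 acks idx 1 -> match: F0=3 F1=3 F2=4; commitIndex=3
Op 12: append 1 -> log_len=7

Answer: 4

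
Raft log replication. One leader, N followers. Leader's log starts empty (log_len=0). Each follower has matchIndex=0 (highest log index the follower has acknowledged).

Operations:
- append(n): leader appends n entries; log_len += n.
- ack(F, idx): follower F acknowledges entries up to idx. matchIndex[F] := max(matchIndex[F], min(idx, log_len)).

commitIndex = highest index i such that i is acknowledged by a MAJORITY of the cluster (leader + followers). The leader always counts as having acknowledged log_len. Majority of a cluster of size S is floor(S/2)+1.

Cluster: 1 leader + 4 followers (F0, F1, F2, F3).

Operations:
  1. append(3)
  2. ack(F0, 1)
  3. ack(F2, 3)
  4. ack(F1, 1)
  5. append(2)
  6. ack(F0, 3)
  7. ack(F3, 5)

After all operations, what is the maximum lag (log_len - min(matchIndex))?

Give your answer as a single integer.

Op 1: append 3 -> log_len=3
Op 2: F0 acks idx 1 -> match: F0=1 F1=0 F2=0 F3=0; commitIndex=0
Op 3: F2 acks idx 3 -> match: F0=1 F1=0 F2=3 F3=0; commitIndex=1
Op 4: F1 acks idx 1 -> match: F0=1 F1=1 F2=3 F3=0; commitIndex=1
Op 5: append 2 -> log_len=5
Op 6: F0 acks idx 3 -> match: F0=3 F1=1 F2=3 F3=0; commitIndex=3
Op 7: F3 acks idx 5 -> match: F0=3 F1=1 F2=3 F3=5; commitIndex=3

Answer: 4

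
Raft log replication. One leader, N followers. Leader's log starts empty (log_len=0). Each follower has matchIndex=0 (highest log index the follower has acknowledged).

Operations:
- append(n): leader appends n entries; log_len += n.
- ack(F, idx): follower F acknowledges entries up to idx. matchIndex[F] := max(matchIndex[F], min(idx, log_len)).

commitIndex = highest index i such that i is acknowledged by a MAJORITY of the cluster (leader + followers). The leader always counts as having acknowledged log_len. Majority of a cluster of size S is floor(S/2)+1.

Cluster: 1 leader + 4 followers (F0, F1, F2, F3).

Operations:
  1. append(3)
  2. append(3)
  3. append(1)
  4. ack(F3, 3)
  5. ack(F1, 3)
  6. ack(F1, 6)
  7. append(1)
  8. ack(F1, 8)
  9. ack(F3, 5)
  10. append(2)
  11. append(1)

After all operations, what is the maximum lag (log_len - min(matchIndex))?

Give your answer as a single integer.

Answer: 11

Derivation:
Op 1: append 3 -> log_len=3
Op 2: append 3 -> log_len=6
Op 3: append 1 -> log_len=7
Op 4: F3 acks idx 3 -> match: F0=0 F1=0 F2=0 F3=3; commitIndex=0
Op 5: F1 acks idx 3 -> match: F0=0 F1=3 F2=0 F3=3; commitIndex=3
Op 6: F1 acks idx 6 -> match: F0=0 F1=6 F2=0 F3=3; commitIndex=3
Op 7: append 1 -> log_len=8
Op 8: F1 acks idx 8 -> match: F0=0 F1=8 F2=0 F3=3; commitIndex=3
Op 9: F3 acks idx 5 -> match: F0=0 F1=8 F2=0 F3=5; commitIndex=5
Op 10: append 2 -> log_len=10
Op 11: append 1 -> log_len=11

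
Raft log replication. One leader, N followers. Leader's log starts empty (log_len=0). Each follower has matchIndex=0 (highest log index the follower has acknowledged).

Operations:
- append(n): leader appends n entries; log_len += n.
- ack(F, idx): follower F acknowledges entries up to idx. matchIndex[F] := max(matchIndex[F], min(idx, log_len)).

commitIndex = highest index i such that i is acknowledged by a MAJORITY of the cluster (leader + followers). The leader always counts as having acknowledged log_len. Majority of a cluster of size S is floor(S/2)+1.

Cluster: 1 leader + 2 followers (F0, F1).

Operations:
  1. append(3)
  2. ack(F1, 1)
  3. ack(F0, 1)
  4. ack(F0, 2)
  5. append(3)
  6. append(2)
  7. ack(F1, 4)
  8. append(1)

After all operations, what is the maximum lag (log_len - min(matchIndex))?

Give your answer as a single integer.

Op 1: append 3 -> log_len=3
Op 2: F1 acks idx 1 -> match: F0=0 F1=1; commitIndex=1
Op 3: F0 acks idx 1 -> match: F0=1 F1=1; commitIndex=1
Op 4: F0 acks idx 2 -> match: F0=2 F1=1; commitIndex=2
Op 5: append 3 -> log_len=6
Op 6: append 2 -> log_len=8
Op 7: F1 acks idx 4 -> match: F0=2 F1=4; commitIndex=4
Op 8: append 1 -> log_len=9

Answer: 7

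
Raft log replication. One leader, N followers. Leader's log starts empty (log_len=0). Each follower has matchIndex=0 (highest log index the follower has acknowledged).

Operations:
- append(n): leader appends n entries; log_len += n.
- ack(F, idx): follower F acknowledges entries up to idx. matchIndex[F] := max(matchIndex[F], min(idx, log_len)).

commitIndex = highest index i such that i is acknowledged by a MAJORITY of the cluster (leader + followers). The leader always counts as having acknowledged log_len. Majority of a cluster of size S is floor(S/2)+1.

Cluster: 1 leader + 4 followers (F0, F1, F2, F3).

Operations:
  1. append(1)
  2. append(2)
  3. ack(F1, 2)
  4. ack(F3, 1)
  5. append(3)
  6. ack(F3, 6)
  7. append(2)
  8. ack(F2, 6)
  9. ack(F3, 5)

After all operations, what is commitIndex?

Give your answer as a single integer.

Answer: 6

Derivation:
Op 1: append 1 -> log_len=1
Op 2: append 2 -> log_len=3
Op 3: F1 acks idx 2 -> match: F0=0 F1=2 F2=0 F3=0; commitIndex=0
Op 4: F3 acks idx 1 -> match: F0=0 F1=2 F2=0 F3=1; commitIndex=1
Op 5: append 3 -> log_len=6
Op 6: F3 acks idx 6 -> match: F0=0 F1=2 F2=0 F3=6; commitIndex=2
Op 7: append 2 -> log_len=8
Op 8: F2 acks idx 6 -> match: F0=0 F1=2 F2=6 F3=6; commitIndex=6
Op 9: F3 acks idx 5 -> match: F0=0 F1=2 F2=6 F3=6; commitIndex=6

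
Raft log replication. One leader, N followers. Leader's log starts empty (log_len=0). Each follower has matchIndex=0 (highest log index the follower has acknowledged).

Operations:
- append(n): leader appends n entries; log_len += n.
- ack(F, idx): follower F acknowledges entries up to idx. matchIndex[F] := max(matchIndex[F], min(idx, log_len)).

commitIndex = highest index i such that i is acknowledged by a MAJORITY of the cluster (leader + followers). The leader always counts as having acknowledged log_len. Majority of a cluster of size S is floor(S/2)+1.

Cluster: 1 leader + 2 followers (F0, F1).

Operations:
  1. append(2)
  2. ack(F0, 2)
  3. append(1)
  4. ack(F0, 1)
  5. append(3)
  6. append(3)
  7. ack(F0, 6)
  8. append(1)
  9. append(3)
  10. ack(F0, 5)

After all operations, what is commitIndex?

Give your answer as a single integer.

Answer: 6

Derivation:
Op 1: append 2 -> log_len=2
Op 2: F0 acks idx 2 -> match: F0=2 F1=0; commitIndex=2
Op 3: append 1 -> log_len=3
Op 4: F0 acks idx 1 -> match: F0=2 F1=0; commitIndex=2
Op 5: append 3 -> log_len=6
Op 6: append 3 -> log_len=9
Op 7: F0 acks idx 6 -> match: F0=6 F1=0; commitIndex=6
Op 8: append 1 -> log_len=10
Op 9: append 3 -> log_len=13
Op 10: F0 acks idx 5 -> match: F0=6 F1=0; commitIndex=6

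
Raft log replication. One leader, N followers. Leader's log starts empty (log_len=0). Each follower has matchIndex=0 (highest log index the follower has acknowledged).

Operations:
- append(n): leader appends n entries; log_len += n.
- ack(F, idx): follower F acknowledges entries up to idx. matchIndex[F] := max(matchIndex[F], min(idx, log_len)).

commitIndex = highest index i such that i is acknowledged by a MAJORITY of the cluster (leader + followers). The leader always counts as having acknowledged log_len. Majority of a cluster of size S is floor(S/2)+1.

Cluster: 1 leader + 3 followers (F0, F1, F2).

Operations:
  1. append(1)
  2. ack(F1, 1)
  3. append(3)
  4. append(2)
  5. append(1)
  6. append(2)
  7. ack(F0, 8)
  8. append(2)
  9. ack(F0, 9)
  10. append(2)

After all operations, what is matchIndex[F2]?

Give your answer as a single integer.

Answer: 0

Derivation:
Op 1: append 1 -> log_len=1
Op 2: F1 acks idx 1 -> match: F0=0 F1=1 F2=0; commitIndex=0
Op 3: append 3 -> log_len=4
Op 4: append 2 -> log_len=6
Op 5: append 1 -> log_len=7
Op 6: append 2 -> log_len=9
Op 7: F0 acks idx 8 -> match: F0=8 F1=1 F2=0; commitIndex=1
Op 8: append 2 -> log_len=11
Op 9: F0 acks idx 9 -> match: F0=9 F1=1 F2=0; commitIndex=1
Op 10: append 2 -> log_len=13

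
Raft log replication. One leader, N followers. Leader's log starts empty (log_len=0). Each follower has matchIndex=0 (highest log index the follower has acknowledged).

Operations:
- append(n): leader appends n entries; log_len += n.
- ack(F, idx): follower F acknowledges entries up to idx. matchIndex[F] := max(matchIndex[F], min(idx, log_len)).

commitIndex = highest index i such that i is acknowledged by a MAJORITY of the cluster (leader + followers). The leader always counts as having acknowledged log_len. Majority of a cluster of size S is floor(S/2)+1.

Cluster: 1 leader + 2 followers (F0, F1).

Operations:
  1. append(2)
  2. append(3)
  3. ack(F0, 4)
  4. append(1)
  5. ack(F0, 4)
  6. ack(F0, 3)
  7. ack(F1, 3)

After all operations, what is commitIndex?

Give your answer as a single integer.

Op 1: append 2 -> log_len=2
Op 2: append 3 -> log_len=5
Op 3: F0 acks idx 4 -> match: F0=4 F1=0; commitIndex=4
Op 4: append 1 -> log_len=6
Op 5: F0 acks idx 4 -> match: F0=4 F1=0; commitIndex=4
Op 6: F0 acks idx 3 -> match: F0=4 F1=0; commitIndex=4
Op 7: F1 acks idx 3 -> match: F0=4 F1=3; commitIndex=4

Answer: 4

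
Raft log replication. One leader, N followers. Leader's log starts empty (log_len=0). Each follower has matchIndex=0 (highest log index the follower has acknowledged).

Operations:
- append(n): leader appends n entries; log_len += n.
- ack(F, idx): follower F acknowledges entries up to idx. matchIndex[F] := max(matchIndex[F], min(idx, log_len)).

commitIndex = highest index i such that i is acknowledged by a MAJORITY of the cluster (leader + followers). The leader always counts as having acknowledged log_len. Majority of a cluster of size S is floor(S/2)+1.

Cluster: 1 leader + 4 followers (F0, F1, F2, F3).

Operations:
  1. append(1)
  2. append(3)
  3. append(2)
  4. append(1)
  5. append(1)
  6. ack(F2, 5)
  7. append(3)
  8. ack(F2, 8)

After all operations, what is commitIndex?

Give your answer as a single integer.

Op 1: append 1 -> log_len=1
Op 2: append 3 -> log_len=4
Op 3: append 2 -> log_len=6
Op 4: append 1 -> log_len=7
Op 5: append 1 -> log_len=8
Op 6: F2 acks idx 5 -> match: F0=0 F1=0 F2=5 F3=0; commitIndex=0
Op 7: append 3 -> log_len=11
Op 8: F2 acks idx 8 -> match: F0=0 F1=0 F2=8 F3=0; commitIndex=0

Answer: 0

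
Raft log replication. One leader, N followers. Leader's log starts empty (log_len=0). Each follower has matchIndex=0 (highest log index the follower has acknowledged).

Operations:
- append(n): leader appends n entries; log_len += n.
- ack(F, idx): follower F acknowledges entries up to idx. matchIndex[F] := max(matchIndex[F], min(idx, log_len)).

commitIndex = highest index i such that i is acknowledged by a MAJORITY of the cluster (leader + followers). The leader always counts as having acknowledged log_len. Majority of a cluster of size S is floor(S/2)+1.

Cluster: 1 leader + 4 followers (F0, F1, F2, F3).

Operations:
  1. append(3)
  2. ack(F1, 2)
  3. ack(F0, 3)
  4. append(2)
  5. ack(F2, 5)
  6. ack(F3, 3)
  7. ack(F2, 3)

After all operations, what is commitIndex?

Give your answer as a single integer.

Answer: 3

Derivation:
Op 1: append 3 -> log_len=3
Op 2: F1 acks idx 2 -> match: F0=0 F1=2 F2=0 F3=0; commitIndex=0
Op 3: F0 acks idx 3 -> match: F0=3 F1=2 F2=0 F3=0; commitIndex=2
Op 4: append 2 -> log_len=5
Op 5: F2 acks idx 5 -> match: F0=3 F1=2 F2=5 F3=0; commitIndex=3
Op 6: F3 acks idx 3 -> match: F0=3 F1=2 F2=5 F3=3; commitIndex=3
Op 7: F2 acks idx 3 -> match: F0=3 F1=2 F2=5 F3=3; commitIndex=3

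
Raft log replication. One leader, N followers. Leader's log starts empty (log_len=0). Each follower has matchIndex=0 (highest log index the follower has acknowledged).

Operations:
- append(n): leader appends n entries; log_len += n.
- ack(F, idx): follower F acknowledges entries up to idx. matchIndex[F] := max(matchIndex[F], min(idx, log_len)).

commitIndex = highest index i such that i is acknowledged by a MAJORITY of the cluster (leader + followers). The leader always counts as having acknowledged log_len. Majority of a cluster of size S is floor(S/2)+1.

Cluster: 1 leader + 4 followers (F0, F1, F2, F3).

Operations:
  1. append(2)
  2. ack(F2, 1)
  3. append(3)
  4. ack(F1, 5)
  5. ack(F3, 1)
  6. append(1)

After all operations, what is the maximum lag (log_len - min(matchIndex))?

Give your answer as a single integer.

Answer: 6

Derivation:
Op 1: append 2 -> log_len=2
Op 2: F2 acks idx 1 -> match: F0=0 F1=0 F2=1 F3=0; commitIndex=0
Op 3: append 3 -> log_len=5
Op 4: F1 acks idx 5 -> match: F0=0 F1=5 F2=1 F3=0; commitIndex=1
Op 5: F3 acks idx 1 -> match: F0=0 F1=5 F2=1 F3=1; commitIndex=1
Op 6: append 1 -> log_len=6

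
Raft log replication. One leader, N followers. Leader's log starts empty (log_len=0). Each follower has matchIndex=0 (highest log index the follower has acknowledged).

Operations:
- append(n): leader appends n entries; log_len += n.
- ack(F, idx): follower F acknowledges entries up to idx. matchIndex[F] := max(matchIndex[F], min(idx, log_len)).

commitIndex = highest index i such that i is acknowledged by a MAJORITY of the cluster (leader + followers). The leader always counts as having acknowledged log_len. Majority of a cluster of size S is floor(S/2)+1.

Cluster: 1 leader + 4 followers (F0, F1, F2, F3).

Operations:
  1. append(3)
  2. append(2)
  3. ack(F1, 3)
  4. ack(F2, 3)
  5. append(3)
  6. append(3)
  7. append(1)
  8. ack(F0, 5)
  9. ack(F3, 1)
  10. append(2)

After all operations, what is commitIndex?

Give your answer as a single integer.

Answer: 3

Derivation:
Op 1: append 3 -> log_len=3
Op 2: append 2 -> log_len=5
Op 3: F1 acks idx 3 -> match: F0=0 F1=3 F2=0 F3=0; commitIndex=0
Op 4: F2 acks idx 3 -> match: F0=0 F1=3 F2=3 F3=0; commitIndex=3
Op 5: append 3 -> log_len=8
Op 6: append 3 -> log_len=11
Op 7: append 1 -> log_len=12
Op 8: F0 acks idx 5 -> match: F0=5 F1=3 F2=3 F3=0; commitIndex=3
Op 9: F3 acks idx 1 -> match: F0=5 F1=3 F2=3 F3=1; commitIndex=3
Op 10: append 2 -> log_len=14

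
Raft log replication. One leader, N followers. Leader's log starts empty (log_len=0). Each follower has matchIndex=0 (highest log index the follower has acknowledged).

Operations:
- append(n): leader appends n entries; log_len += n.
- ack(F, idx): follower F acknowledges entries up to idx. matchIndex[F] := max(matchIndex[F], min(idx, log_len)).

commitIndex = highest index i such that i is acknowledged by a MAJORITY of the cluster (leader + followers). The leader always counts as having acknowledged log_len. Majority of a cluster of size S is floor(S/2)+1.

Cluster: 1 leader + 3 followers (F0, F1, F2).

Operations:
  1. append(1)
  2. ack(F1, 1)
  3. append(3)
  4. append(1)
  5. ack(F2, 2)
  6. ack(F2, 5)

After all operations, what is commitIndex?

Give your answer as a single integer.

Op 1: append 1 -> log_len=1
Op 2: F1 acks idx 1 -> match: F0=0 F1=1 F2=0; commitIndex=0
Op 3: append 3 -> log_len=4
Op 4: append 1 -> log_len=5
Op 5: F2 acks idx 2 -> match: F0=0 F1=1 F2=2; commitIndex=1
Op 6: F2 acks idx 5 -> match: F0=0 F1=1 F2=5; commitIndex=1

Answer: 1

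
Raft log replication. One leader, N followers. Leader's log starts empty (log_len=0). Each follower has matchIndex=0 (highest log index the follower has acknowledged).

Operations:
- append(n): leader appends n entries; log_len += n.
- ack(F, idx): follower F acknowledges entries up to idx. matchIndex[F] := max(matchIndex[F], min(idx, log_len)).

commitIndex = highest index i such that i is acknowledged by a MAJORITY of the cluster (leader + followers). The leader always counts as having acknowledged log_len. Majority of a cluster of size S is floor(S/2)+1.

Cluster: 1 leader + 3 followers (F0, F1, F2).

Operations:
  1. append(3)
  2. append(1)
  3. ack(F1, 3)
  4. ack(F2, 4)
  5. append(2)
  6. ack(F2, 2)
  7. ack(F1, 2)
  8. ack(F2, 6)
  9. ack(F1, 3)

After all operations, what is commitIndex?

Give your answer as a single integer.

Answer: 3

Derivation:
Op 1: append 3 -> log_len=3
Op 2: append 1 -> log_len=4
Op 3: F1 acks idx 3 -> match: F0=0 F1=3 F2=0; commitIndex=0
Op 4: F2 acks idx 4 -> match: F0=0 F1=3 F2=4; commitIndex=3
Op 5: append 2 -> log_len=6
Op 6: F2 acks idx 2 -> match: F0=0 F1=3 F2=4; commitIndex=3
Op 7: F1 acks idx 2 -> match: F0=0 F1=3 F2=4; commitIndex=3
Op 8: F2 acks idx 6 -> match: F0=0 F1=3 F2=6; commitIndex=3
Op 9: F1 acks idx 3 -> match: F0=0 F1=3 F2=6; commitIndex=3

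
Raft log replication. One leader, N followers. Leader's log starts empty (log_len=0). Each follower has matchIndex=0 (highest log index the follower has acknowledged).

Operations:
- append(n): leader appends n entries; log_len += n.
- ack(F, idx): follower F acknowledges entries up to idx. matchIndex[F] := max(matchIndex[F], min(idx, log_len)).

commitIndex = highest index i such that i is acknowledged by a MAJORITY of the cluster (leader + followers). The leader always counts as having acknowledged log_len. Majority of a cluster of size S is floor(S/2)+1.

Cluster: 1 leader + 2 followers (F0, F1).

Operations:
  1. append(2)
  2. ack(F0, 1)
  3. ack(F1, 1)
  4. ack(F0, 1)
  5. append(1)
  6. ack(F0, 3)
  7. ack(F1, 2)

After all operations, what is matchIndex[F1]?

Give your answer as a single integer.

Op 1: append 2 -> log_len=2
Op 2: F0 acks idx 1 -> match: F0=1 F1=0; commitIndex=1
Op 3: F1 acks idx 1 -> match: F0=1 F1=1; commitIndex=1
Op 4: F0 acks idx 1 -> match: F0=1 F1=1; commitIndex=1
Op 5: append 1 -> log_len=3
Op 6: F0 acks idx 3 -> match: F0=3 F1=1; commitIndex=3
Op 7: F1 acks idx 2 -> match: F0=3 F1=2; commitIndex=3

Answer: 2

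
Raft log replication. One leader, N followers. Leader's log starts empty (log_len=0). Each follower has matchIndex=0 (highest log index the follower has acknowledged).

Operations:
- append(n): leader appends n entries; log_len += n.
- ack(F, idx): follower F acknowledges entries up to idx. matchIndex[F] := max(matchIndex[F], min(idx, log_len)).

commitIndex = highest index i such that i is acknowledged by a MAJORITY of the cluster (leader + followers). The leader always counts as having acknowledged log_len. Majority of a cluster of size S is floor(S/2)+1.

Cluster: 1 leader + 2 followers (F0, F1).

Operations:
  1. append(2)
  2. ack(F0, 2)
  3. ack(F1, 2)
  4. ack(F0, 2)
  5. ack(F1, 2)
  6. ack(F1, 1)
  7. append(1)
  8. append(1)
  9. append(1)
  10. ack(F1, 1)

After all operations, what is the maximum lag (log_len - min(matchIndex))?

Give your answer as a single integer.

Answer: 3

Derivation:
Op 1: append 2 -> log_len=2
Op 2: F0 acks idx 2 -> match: F0=2 F1=0; commitIndex=2
Op 3: F1 acks idx 2 -> match: F0=2 F1=2; commitIndex=2
Op 4: F0 acks idx 2 -> match: F0=2 F1=2; commitIndex=2
Op 5: F1 acks idx 2 -> match: F0=2 F1=2; commitIndex=2
Op 6: F1 acks idx 1 -> match: F0=2 F1=2; commitIndex=2
Op 7: append 1 -> log_len=3
Op 8: append 1 -> log_len=4
Op 9: append 1 -> log_len=5
Op 10: F1 acks idx 1 -> match: F0=2 F1=2; commitIndex=2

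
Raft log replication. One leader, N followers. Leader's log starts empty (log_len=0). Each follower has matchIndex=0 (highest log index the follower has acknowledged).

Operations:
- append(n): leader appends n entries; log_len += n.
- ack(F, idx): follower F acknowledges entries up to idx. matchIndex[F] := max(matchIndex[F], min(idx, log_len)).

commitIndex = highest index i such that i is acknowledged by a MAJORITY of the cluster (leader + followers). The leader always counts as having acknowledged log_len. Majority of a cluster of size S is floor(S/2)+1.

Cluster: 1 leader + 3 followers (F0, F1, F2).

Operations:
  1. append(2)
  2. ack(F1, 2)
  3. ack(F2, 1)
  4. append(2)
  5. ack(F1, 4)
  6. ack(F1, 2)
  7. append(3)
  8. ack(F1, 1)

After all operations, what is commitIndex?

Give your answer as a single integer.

Op 1: append 2 -> log_len=2
Op 2: F1 acks idx 2 -> match: F0=0 F1=2 F2=0; commitIndex=0
Op 3: F2 acks idx 1 -> match: F0=0 F1=2 F2=1; commitIndex=1
Op 4: append 2 -> log_len=4
Op 5: F1 acks idx 4 -> match: F0=0 F1=4 F2=1; commitIndex=1
Op 6: F1 acks idx 2 -> match: F0=0 F1=4 F2=1; commitIndex=1
Op 7: append 3 -> log_len=7
Op 8: F1 acks idx 1 -> match: F0=0 F1=4 F2=1; commitIndex=1

Answer: 1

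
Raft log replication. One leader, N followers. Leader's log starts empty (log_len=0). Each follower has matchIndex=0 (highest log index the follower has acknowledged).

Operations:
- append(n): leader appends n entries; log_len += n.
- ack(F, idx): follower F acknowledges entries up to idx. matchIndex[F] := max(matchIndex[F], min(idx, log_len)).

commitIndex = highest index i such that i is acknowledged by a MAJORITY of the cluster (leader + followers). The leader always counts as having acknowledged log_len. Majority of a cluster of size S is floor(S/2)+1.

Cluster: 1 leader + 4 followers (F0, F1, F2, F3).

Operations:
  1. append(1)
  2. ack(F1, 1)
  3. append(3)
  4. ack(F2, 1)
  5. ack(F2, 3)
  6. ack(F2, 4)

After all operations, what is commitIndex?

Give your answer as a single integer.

Op 1: append 1 -> log_len=1
Op 2: F1 acks idx 1 -> match: F0=0 F1=1 F2=0 F3=0; commitIndex=0
Op 3: append 3 -> log_len=4
Op 4: F2 acks idx 1 -> match: F0=0 F1=1 F2=1 F3=0; commitIndex=1
Op 5: F2 acks idx 3 -> match: F0=0 F1=1 F2=3 F3=0; commitIndex=1
Op 6: F2 acks idx 4 -> match: F0=0 F1=1 F2=4 F3=0; commitIndex=1

Answer: 1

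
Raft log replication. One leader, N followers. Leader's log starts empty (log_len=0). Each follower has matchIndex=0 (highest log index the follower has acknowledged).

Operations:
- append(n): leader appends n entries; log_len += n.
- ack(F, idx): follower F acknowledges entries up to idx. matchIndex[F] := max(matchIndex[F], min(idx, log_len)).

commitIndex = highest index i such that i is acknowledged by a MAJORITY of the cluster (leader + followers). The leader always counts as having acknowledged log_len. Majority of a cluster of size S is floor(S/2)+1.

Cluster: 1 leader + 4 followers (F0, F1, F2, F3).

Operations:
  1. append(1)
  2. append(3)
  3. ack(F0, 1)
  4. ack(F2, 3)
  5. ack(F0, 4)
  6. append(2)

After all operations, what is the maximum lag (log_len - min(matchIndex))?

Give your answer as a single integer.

Answer: 6

Derivation:
Op 1: append 1 -> log_len=1
Op 2: append 3 -> log_len=4
Op 3: F0 acks idx 1 -> match: F0=1 F1=0 F2=0 F3=0; commitIndex=0
Op 4: F2 acks idx 3 -> match: F0=1 F1=0 F2=3 F3=0; commitIndex=1
Op 5: F0 acks idx 4 -> match: F0=4 F1=0 F2=3 F3=0; commitIndex=3
Op 6: append 2 -> log_len=6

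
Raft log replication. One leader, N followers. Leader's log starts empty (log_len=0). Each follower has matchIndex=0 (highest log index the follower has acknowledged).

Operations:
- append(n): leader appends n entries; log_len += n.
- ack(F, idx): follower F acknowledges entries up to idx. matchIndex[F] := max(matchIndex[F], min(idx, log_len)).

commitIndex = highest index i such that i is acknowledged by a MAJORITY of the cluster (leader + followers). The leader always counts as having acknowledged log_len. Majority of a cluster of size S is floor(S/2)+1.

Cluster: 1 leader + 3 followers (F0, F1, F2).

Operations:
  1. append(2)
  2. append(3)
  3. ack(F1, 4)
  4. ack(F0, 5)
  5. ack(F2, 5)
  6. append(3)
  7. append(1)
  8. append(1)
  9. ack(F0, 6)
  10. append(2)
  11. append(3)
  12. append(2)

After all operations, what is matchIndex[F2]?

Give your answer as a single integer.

Answer: 5

Derivation:
Op 1: append 2 -> log_len=2
Op 2: append 3 -> log_len=5
Op 3: F1 acks idx 4 -> match: F0=0 F1=4 F2=0; commitIndex=0
Op 4: F0 acks idx 5 -> match: F0=5 F1=4 F2=0; commitIndex=4
Op 5: F2 acks idx 5 -> match: F0=5 F1=4 F2=5; commitIndex=5
Op 6: append 3 -> log_len=8
Op 7: append 1 -> log_len=9
Op 8: append 1 -> log_len=10
Op 9: F0 acks idx 6 -> match: F0=6 F1=4 F2=5; commitIndex=5
Op 10: append 2 -> log_len=12
Op 11: append 3 -> log_len=15
Op 12: append 2 -> log_len=17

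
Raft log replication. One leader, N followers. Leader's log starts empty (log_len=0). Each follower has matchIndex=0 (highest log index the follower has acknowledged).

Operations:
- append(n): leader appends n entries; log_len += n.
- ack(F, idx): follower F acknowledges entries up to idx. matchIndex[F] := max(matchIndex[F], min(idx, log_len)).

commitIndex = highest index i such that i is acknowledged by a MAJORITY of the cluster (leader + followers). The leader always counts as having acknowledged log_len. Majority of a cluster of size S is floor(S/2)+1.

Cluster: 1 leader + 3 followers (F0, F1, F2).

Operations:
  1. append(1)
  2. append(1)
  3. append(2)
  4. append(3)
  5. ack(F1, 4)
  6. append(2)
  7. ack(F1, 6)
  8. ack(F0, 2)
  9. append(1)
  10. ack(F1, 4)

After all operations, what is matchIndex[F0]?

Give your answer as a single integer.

Answer: 2

Derivation:
Op 1: append 1 -> log_len=1
Op 2: append 1 -> log_len=2
Op 3: append 2 -> log_len=4
Op 4: append 3 -> log_len=7
Op 5: F1 acks idx 4 -> match: F0=0 F1=4 F2=0; commitIndex=0
Op 6: append 2 -> log_len=9
Op 7: F1 acks idx 6 -> match: F0=0 F1=6 F2=0; commitIndex=0
Op 8: F0 acks idx 2 -> match: F0=2 F1=6 F2=0; commitIndex=2
Op 9: append 1 -> log_len=10
Op 10: F1 acks idx 4 -> match: F0=2 F1=6 F2=0; commitIndex=2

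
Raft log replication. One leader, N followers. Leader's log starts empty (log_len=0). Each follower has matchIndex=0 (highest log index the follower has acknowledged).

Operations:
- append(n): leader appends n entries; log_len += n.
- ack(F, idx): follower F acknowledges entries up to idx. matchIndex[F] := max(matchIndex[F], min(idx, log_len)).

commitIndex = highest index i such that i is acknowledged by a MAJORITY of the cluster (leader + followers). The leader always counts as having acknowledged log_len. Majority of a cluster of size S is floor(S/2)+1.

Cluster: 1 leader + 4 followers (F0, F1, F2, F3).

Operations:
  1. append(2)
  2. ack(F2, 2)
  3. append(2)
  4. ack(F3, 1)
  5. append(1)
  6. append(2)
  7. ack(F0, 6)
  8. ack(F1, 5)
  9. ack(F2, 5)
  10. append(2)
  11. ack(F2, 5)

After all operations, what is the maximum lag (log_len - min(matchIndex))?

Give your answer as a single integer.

Op 1: append 2 -> log_len=2
Op 2: F2 acks idx 2 -> match: F0=0 F1=0 F2=2 F3=0; commitIndex=0
Op 3: append 2 -> log_len=4
Op 4: F3 acks idx 1 -> match: F0=0 F1=0 F2=2 F3=1; commitIndex=1
Op 5: append 1 -> log_len=5
Op 6: append 2 -> log_len=7
Op 7: F0 acks idx 6 -> match: F0=6 F1=0 F2=2 F3=1; commitIndex=2
Op 8: F1 acks idx 5 -> match: F0=6 F1=5 F2=2 F3=1; commitIndex=5
Op 9: F2 acks idx 5 -> match: F0=6 F1=5 F2=5 F3=1; commitIndex=5
Op 10: append 2 -> log_len=9
Op 11: F2 acks idx 5 -> match: F0=6 F1=5 F2=5 F3=1; commitIndex=5

Answer: 8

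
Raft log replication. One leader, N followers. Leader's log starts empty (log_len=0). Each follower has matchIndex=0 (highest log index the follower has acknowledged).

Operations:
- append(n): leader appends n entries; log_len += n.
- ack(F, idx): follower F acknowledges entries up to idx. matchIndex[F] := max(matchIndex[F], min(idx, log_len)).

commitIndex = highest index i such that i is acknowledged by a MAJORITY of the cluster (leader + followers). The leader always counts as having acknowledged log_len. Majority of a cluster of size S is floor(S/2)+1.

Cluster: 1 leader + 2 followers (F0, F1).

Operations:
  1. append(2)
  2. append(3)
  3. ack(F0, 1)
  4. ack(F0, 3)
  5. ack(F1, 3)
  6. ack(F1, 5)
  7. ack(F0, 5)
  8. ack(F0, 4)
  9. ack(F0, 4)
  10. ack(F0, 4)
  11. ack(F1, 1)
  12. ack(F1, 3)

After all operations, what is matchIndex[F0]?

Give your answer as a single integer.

Answer: 5

Derivation:
Op 1: append 2 -> log_len=2
Op 2: append 3 -> log_len=5
Op 3: F0 acks idx 1 -> match: F0=1 F1=0; commitIndex=1
Op 4: F0 acks idx 3 -> match: F0=3 F1=0; commitIndex=3
Op 5: F1 acks idx 3 -> match: F0=3 F1=3; commitIndex=3
Op 6: F1 acks idx 5 -> match: F0=3 F1=5; commitIndex=5
Op 7: F0 acks idx 5 -> match: F0=5 F1=5; commitIndex=5
Op 8: F0 acks idx 4 -> match: F0=5 F1=5; commitIndex=5
Op 9: F0 acks idx 4 -> match: F0=5 F1=5; commitIndex=5
Op 10: F0 acks idx 4 -> match: F0=5 F1=5; commitIndex=5
Op 11: F1 acks idx 1 -> match: F0=5 F1=5; commitIndex=5
Op 12: F1 acks idx 3 -> match: F0=5 F1=5; commitIndex=5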